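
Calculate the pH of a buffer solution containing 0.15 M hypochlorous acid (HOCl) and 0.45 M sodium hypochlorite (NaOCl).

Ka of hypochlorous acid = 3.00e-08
pH = 8.00

pKa = -log(3.00e-08) = 7.52. pH = pKa + log([A⁻]/[HA]) = 7.52 + log(0.45/0.15)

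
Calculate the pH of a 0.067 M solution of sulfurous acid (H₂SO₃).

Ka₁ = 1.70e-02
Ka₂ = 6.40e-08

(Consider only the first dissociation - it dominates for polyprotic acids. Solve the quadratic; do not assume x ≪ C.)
pH = 1.58

x² + Ka₁·x − Ka₁·C = 0 with Ka₁ = 1.70e-02, C = 0.067.
x = (−Ka₁ + √(Ka₁² + 4·Ka₁·C))/2 = 2.6303e-02 M, so pH = 1.58.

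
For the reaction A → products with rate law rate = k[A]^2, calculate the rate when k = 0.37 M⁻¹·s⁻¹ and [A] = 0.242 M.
0.02167 M/s

rate = k·[A]^2 = 0.37·(0.242)^2 = 0.37·0.058564 = 0.02167 M/s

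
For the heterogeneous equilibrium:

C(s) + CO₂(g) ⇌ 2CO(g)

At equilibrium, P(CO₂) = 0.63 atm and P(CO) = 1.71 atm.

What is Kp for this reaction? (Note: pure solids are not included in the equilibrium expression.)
K_p = 4.641

Solid C is excluded.
Kp = P(CO)²/P(CO₂) = (1.71)²/0.63 = 2.924/0.63 = 4.641.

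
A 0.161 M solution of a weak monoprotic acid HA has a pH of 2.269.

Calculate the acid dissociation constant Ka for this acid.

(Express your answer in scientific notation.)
K_a = 1.86e-04

[H⁺] = 10^(−pH) = 10^(−2.269) = 5.383e-03 M. For HA ⇌ H⁺ + A⁻, Ka = x²/(C − x) = (5.383e-03)²/(0.161 − 5.383e-03) = 1.86e-04.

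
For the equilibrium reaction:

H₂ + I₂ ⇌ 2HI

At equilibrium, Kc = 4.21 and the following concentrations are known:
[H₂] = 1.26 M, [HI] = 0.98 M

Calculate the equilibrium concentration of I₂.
[I₂] = 0.1811 M

Kc = ([HI]^2) / ([H₂] × [I₂]) = 4.21
[I₂]^1 = (product terms)/(Kc · other reactant terms) = 0.9604 / (4.21 · 1.26) = 0.18105
[I₂] = 0.1811 M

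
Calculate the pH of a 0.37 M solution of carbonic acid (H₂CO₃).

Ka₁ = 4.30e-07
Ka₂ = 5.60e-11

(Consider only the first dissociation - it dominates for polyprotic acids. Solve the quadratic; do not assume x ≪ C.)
pH = 3.40

x² + Ka₁·x − Ka₁·C = 0 with Ka₁ = 4.30e-07, C = 0.37.
x = (−Ka₁ + √(Ka₁² + 4·Ka₁·C))/2 = 3.9866e-04 M, so pH = 3.40.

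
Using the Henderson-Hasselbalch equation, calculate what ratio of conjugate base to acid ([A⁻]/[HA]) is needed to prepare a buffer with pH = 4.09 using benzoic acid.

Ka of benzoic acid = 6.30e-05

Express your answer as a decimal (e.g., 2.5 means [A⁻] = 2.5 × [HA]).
[A⁻]/[HA] = 0.775

pKa = −log(6.30e-05) = 4.2007. pH = pKa + log([A⁻]/[HA]). 4.09 = 4.2007 + log(ratio). log(ratio) = 4.09 − 4.2007 = -0.1107. ratio = 10^(-0.1107) = 0.775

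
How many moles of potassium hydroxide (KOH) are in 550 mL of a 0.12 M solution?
Moles = Molarity × Volume (L)
Moles = 0.12 M × 0.55 L = 0.066 mol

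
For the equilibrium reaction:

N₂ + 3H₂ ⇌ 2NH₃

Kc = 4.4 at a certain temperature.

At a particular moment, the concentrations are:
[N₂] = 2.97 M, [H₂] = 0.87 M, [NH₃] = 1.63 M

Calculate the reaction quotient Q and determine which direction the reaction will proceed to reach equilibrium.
Q = 1.359, Q < K, reaction proceeds forward (toward products)

Q = ([NH₃]^2) / ([N₂] × [H₂]^3)
  = ((1.63)^2) / ((2.97)·(0.87)^3) = 2.6569/1.9558 = 1.359
Since Q = 1.359 < Kc = 4.4, the reaction proceeds forward (toward products) to reach equilibrium.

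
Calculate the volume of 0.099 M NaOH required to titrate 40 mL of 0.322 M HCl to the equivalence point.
V_{base} = 130.1 mL

At equivalence: moles acid = moles base.
moles HCl = 0.322 M × 0.04 L = 0.01288 mol
V_NaOH = 0.01288 mol ÷ 0.099 M = 0.1301 L = 130.1 mL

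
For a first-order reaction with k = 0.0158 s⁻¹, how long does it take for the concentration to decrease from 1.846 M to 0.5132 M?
81.02 s

From ln[A] = ln[A]₀ - k·t: t = ln([A]₀/[A])/k = ln(1.846/0.5132)/0.0158 = ln(3.5970)/0.0158 = 1.2801/0.0158 = 81.02 s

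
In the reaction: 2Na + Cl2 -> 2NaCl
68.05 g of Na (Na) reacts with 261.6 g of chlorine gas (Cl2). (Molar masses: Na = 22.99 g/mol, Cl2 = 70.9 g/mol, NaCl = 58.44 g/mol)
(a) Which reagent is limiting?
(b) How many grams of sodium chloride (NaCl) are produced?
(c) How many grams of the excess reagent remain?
(a) Na, (b) 173 g, (c) 156.7 g

Moles of Na = 68.05 g ÷ 22.99 g/mol = 2.95998 mol
Moles of Cl2 = 261.6 g ÷ 70.9 g/mol = 3.6897 mol
Moles ÷ coefficient: Na: 2.95998/2 = 1.48, Cl2: 3.6897/1 = 3.69
(a) Na has the smaller value, so Na is the limiting reagent.
(b) Moles of NaCl = 2.95998 mol Na × (2/2) = 2.95998 mol; mass = 2.95998 mol × 58.44 g/mol = 173 g
(c) Cl2 consumed = 2.95998 × (1/2) = 1.47999 mol; remaining = 3.6897 − 1.47999 = 2.20971 mol; mass = 2.20971 mol × 70.9 g/mol = 156.7 g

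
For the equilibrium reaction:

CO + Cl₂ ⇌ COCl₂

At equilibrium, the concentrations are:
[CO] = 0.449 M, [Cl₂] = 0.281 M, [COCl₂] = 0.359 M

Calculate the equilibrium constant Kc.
K_c = 2.8454

Kc = ([COCl₂]) / ([CO] × [Cl₂])
   = ((0.359)) / ((0.449)·(0.281))
   = 0.359 / 0.12617 = 2.8454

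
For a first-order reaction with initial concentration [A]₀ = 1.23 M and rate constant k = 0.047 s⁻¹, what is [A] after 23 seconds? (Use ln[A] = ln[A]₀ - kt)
0.4173 M

ln[A] = ln[A]₀ - k·t = ln(1.23) - (0.047)·(23) = 0.2070 - 1.0810 = -0.8740
[A] = e^(-0.8740) = 0.4173 M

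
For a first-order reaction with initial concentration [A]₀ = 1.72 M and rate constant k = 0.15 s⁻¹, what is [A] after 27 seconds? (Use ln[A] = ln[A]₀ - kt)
0.0300 M

ln[A] = ln[A]₀ - k·t = ln(1.72) - (0.15)·(27) = 0.5423 - 4.0500 = -3.5077
[A] = e^(-3.5077) = 0.0300 M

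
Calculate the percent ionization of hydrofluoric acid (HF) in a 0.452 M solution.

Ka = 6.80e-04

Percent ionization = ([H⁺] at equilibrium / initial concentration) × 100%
Percent ionization = 3.8%

Let x = [H⁺]. Ka = x²/(C - x) ⇒ x² + (6.80e-04)x - (6.80e-04)(0.452) = 0. x = 1.7195e-02. Percent = (1.7195e-02/0.452) × 100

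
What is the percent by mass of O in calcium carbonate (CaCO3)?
Mass of O in formula = 16.0 × 3 = 48 g/mol
Molar mass = 100.09 g/mol
% O = (48/100.09) × 100% = 47.96%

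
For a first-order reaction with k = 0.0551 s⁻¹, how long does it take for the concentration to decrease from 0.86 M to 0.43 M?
12.58 s

From ln[A] = ln[A]₀ - k·t: t = ln([A]₀/[A])/k = ln(0.86/0.43)/0.0551 = ln(2.0000)/0.0551 = 0.6931/0.0551 = 12.58 s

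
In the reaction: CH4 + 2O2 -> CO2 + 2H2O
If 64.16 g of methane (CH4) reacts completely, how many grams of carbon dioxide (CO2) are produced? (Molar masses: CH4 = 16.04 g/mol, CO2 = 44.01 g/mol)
Moles of CH4 = 64.16 g ÷ 16.04 g/mol = 4 mol
Mole ratio: 1 mol CO2 / 1 mol CH4
Moles of CO2 = 4 × (1/1) = 4 mol
Mass of CO2 = 4 mol × 44.01 g/mol = 176 g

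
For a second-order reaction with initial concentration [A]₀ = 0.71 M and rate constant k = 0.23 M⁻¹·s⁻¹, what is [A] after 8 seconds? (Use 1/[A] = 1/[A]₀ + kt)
0.3078 M

1/[A] = 1/[A]₀ + k·t = 1/0.71 + (0.23)·(8) = 1.4085 + 1.8400 = 3.2485
[A] = 1/3.2485 = 0.3078 M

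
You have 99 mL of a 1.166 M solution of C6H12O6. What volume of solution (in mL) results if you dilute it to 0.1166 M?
Using M₁V₁ = M₂V₂:
1.166 × 99 = 0.1166 × V₂
V₂ = (1.166 × 99) / 0.1166 = 990 mL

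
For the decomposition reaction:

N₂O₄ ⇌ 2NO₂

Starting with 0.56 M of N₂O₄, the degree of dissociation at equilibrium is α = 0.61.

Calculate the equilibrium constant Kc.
K_c = 2.1372

x = α·[A]₀ = 0.61 × 0.56 = 0.3416 M dissociated.
At eq: [N₂O₄] = 0.56 − 0.3416 = 0.2184 M; [NO₂] = 2x = 0.6832 M.
Kc = [NO₂]²/[N₂O₄] = (0.6832)²/0.2184 = 2.137.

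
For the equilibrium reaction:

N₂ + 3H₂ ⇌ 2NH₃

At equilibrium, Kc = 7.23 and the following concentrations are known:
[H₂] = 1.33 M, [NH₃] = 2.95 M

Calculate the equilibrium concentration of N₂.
[N₂] = 0.5116 M

Kc = ([NH₃]^2) / ([N₂] × [H₂]^3) = 7.23
[N₂]^1 = (product terms)/(Kc · other reactant terms) = 8.7025 / (7.23 · 2.3526) = 0.51162
[N₂] = 0.5116 M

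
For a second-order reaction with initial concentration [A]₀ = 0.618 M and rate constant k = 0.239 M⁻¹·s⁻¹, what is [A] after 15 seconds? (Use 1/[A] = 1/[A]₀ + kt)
0.1922 M

1/[A] = 1/[A]₀ + k·t = 1/0.618 + (0.239)·(15) = 1.6181 + 3.5850 = 5.2031
[A] = 1/5.2031 = 0.1922 M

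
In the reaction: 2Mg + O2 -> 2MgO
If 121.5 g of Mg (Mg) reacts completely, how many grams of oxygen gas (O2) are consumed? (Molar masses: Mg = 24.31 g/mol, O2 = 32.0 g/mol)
Moles of Mg = 121.5 g ÷ 24.31 g/mol = 4.99794 mol
Mole ratio: 1 mol O2 / 2 mol Mg
Moles of O2 = 4.99794 × (1/2) = 2.49897 mol
Mass of O2 = 2.49897 mol × 32.0 g/mol = 79.97 g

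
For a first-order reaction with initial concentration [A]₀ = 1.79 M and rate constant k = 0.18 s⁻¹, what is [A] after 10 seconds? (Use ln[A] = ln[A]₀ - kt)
0.2959 M

ln[A] = ln[A]₀ - k·t = ln(1.79) - (0.18)·(10) = 0.5822 - 1.8000 = -1.2178
[A] = e^(-1.2178) = 0.2959 M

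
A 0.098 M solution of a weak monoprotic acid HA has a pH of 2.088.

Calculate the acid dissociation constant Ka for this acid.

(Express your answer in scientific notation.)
K_a = 7.42e-04

[H⁺] = 10^(−pH) = 10^(−2.088) = 8.166e-03 M. For HA ⇌ H⁺ + A⁻, Ka = x²/(C − x) = (8.166e-03)²/(0.098 − 8.166e-03) = 7.42e-04.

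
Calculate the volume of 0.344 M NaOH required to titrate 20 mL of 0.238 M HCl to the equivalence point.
V_{base} = 13.8 mL

At equivalence: moles acid = moles base.
moles HCl = 0.238 M × 0.02 L = 0.00476 mol
V_NaOH = 0.00476 mol ÷ 0.344 M = 0.01384 L = 13.8 mL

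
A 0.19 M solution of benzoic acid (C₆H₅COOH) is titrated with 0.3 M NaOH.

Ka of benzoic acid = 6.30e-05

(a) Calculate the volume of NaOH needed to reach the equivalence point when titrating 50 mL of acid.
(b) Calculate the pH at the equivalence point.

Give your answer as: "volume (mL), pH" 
V = 31.7 mL, pH = 8.63

(a) At equivalence: moles acid = moles base.
moles acid = 0.19 × 0.05 = 0.0095 mol; V_NaOH = 0.0095/0.3 = 0.03167 L = 31.7 mL.
(b) At equivalence, all acid → conjugate base A⁻ at [A⁻] = 0.0095/0.08167 = 0.1163 M.
Kb = Kw/Ka = 1.0e-14/6.30e-05 = 1.587e-10; [OH⁻] = √(Kb·[A⁻]) = 4.297e-06; pOH = 5.37; pH = 14 − pOH = 8.63.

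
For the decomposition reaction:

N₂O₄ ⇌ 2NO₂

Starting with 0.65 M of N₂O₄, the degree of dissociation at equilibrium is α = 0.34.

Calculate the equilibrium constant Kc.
K_c = 0.4554

x = α·[A]₀ = 0.34 × 0.65 = 0.221 M dissociated.
At eq: [N₂O₄] = 0.65 − 0.221 = 0.429 M; [NO₂] = 2x = 0.442 M.
Kc = [NO₂]²/[N₂O₄] = (0.442)²/0.429 = 0.4554.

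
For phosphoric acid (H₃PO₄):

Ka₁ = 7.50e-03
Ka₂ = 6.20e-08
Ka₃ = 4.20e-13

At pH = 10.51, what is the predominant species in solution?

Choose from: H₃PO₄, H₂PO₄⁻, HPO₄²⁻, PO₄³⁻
HPO₄²⁻

pKa1 = 2.12, pKa2 = 7.21, pKa3 = 12.38. Each pKa is the crossover between adjacent species; pH = 10.51 lies in the region where HPO₄²⁻ predominates.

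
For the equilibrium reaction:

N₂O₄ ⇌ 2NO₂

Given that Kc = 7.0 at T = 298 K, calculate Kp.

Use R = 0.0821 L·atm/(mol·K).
K_p = 171.2606

Δn = (moles gaseous products) − (moles gaseous reactants) = 1
T = 298 K; RT = 0.0821 × 298 = 24.4658
Kp = Kc·(RT)^Δn = 7.0 × (24.4658)^1 = 7.0 × 24.4658 = 171.2606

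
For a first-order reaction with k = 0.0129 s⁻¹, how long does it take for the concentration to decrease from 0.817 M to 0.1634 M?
124.76 s

From ln[A] = ln[A]₀ - k·t: t = ln([A]₀/[A])/k = ln(0.817/0.1634)/0.0129 = ln(5.0000)/0.0129 = 1.6094/0.0129 = 124.76 s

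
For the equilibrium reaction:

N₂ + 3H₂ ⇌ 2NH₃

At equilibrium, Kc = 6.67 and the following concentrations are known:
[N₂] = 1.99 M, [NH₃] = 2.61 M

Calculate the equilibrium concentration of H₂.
[H₂] = 0.8006 M

Kc = ([NH₃]^2) / ([N₂] × [H₂]^3) = 6.67
[H₂]^3 = (product terms)/(Kc · other reactant terms) = 6.8121 / (6.67 · 1.99) = 0.51322
[H₂] = (0.51322)^(1/3) = 0.8006 M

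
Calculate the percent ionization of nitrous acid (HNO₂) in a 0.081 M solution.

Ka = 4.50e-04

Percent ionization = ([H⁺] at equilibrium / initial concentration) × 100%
Percent ionization = 7.18%

Let x = [H⁺]. Ka = x²/(C - x) ⇒ x² + (4.50e-04)x - (4.50e-04)(0.081) = 0. x = 5.8166e-03. Percent = (5.8166e-03/0.081) × 100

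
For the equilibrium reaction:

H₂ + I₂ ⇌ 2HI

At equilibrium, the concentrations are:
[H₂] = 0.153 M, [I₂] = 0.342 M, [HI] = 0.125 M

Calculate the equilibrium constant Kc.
K_c = 0.2986

Kc = ([HI]^2) / ([H₂] × [I₂])
   = ((0.125)^2) / ((0.153)·(0.342))
   = 0.015625 / 0.052326 = 0.2986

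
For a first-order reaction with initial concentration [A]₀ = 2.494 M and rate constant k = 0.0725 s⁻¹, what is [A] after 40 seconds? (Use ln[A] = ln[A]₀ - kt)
0.1372 M

ln[A] = ln[A]₀ - k·t = ln(2.494) - (0.0725)·(40) = 0.9139 - 2.9000 = -1.9861
[A] = e^(-1.9861) = 0.1372 M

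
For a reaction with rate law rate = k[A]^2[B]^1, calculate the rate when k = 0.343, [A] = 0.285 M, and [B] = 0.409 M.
0.01139 M/s

rate = k·[A]^2·[B]^1 = 0.343·(0.285)^2·(0.409)^1 = 0.343·0.081225·0.409 = 0.01139 M/s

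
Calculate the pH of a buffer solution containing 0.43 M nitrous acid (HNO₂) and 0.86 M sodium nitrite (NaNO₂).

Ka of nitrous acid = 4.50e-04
pH = 3.65

pKa = -log(4.50e-04) = 3.35. pH = pKa + log([A⁻]/[HA]) = 3.35 + log(0.86/0.43)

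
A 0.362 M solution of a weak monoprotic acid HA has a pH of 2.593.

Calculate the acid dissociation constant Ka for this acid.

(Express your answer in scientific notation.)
K_a = 1.81e-05

[H⁺] = 10^(−pH) = 10^(−2.593) = 2.553e-03 M. For HA ⇌ H⁺ + A⁻, Ka = x²/(C − x) = (2.553e-03)²/(0.362 − 2.553e-03) = 1.81e-05.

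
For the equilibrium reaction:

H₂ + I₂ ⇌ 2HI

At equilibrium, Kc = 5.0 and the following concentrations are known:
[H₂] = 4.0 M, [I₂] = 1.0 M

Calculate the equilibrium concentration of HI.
[HI] = 4.4721 M

Kc = ([HI]^2) / ([H₂] × [I₂]) = 5.0
[HI]^2 = Kc · (reactant terms)/(other product terms) = 5.0 · 4 / 1 = 20
[HI] = (20)^(1/2) = 4.4721 M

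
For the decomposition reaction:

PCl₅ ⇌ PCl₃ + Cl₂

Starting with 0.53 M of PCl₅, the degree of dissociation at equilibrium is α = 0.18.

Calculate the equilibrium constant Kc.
K_c = 0.0209

x = α·[A]₀ = 0.18 × 0.53 = 0.0954 M dissociated.
At eq: [PCl₅] = 0.53 − 0.0954 = 0.4346 M; [PCl₃] = [Cl₂] = x = 0.0954 M.
Kc = [PCl₃][Cl₂]/[PCl₅] = (0.0954)²/0.4346 = 0.02094.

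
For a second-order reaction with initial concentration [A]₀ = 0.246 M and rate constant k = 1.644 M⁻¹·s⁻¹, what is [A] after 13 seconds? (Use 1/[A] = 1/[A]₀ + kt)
0.0393 M

1/[A] = 1/[A]₀ + k·t = 1/0.246 + (1.644)·(13) = 4.0650 + 21.3720 = 25.4370
[A] = 1/25.4370 = 0.0393 M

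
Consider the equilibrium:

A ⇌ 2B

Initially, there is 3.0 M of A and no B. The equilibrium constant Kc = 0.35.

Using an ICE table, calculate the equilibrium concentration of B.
[B] = 0.941 M

ICE: [A] = 3.0 − x, [B] = 2x.
Kc = (2x)²/(3.0 − x) = 0.35 ⇒ 4x² + 0.35x − 1.05 = 0.
x = (−0.35 + √(0.35² + 4·4·1.05))/(2·4) = (−0.35 + √16.922)/8 = 0.47046.
[B] = 2x = 0.941 M.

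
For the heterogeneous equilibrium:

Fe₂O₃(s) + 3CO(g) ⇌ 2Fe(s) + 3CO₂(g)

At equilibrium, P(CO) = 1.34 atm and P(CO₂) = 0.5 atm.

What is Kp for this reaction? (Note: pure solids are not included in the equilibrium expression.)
K_p = 0.052

Solids (Fe₂O₃, Fe) are excluded.
Kp = P(CO₂)³/P(CO)³ = (0.5)³/(1.34)³ = 0.125/2.406 = 0.052.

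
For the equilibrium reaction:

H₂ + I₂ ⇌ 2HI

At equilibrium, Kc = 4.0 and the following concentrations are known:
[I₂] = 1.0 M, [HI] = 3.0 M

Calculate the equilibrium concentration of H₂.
[H₂] = 2.2500 M

Kc = ([HI]^2) / ([H₂] × [I₂]) = 4.0
[H₂]^1 = (product terms)/(Kc · other reactant terms) = 9 / (4.0 · 1) = 2.25
[H₂] = 2.2500 M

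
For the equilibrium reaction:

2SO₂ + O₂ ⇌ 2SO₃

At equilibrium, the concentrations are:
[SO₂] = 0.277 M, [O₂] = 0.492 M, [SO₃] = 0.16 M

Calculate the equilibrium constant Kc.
K_c = 0.6781

Kc = ([SO₃]^2) / ([SO₂]^2 × [O₂])
   = ((0.16)^2) / ((0.277)^2·(0.492))
   = 0.0256 / 0.037751 = 0.6781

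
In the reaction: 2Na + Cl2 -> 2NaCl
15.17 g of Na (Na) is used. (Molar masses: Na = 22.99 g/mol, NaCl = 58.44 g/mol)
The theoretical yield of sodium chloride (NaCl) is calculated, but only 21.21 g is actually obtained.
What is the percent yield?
Moles of Na = 15.17 g ÷ 22.99 g/mol = 0.659852 mol
Mole ratio: 2 mol NaCl / 2 mol Na
Moles of NaCl = 0.659852 × (2/2) = 0.659852 mol
Theoretical yield = 0.659852 mol × 58.44 g/mol = 38.562 g
Actual yield = 21.21 g
Percent yield = (21.21 / 38.562) × 100% = 55.0%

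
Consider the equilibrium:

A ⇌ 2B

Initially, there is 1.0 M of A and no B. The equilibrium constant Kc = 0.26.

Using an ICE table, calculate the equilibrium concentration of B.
[B] = 0.449 M

ICE: [A] = 1.0 − x, [B] = 2x.
Kc = (2x)²/(1.0 − x) = 0.26 ⇒ 4x² + 0.26x − 0.26 = 0.
x = (−0.26 + √(0.26² + 4·4·0.26))/(2·4) = (−0.26 + √4.2276)/8 = 0.22451.
[B] = 2x = 0.449 M.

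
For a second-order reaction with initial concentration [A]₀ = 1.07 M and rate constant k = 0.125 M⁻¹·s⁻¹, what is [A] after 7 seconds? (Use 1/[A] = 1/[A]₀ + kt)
0.5526 M

1/[A] = 1/[A]₀ + k·t = 1/1.07 + (0.125)·(7) = 0.9346 + 0.8750 = 1.8096
[A] = 1/1.8096 = 0.5526 M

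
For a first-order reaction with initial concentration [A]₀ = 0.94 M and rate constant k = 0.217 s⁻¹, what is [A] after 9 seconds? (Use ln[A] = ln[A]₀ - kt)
0.1333 M

ln[A] = ln[A]₀ - k·t = ln(0.94) - (0.217)·(9) = -0.0619 - 1.9530 = -2.0149
[A] = e^(-2.0149) = 0.1333 M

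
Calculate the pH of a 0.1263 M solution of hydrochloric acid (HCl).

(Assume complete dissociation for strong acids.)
pH = 0.90

[H⁺] = 0.1263 M for strong acid. pH = -log[H⁺] = -log(0.1263)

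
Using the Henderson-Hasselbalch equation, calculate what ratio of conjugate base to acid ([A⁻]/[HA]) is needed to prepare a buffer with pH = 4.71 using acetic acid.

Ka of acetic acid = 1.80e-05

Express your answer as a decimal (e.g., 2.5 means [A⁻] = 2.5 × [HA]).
[A⁻]/[HA] = 0.923

pKa = −log(1.80e-05) = 4.7447. pH = pKa + log([A⁻]/[HA]). 4.71 = 4.7447 + log(ratio). log(ratio) = 4.71 − 4.7447 = -0.0347. ratio = 10^(-0.0347) = 0.923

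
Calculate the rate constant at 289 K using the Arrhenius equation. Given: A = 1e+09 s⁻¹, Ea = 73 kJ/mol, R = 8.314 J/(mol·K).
6.39e-05 s⁻¹

k = A·exp(-Ea/(R·T)) = 1e+09·exp(-73000/(8.314·289)) = 1e+09·exp(-30.3819) = 1e+09·6.3871e-14 = 6.39e-05 s⁻¹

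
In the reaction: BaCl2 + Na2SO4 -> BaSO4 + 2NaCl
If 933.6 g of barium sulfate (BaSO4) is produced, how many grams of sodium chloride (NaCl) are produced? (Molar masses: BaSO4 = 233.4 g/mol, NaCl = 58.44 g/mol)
Moles of BaSO4 = 933.6 g ÷ 233.4 g/mol = 4 mol
Mole ratio: 2 mol NaCl / 1 mol BaSO4
Moles of NaCl = 4 × (2/1) = 8 mol
Mass of NaCl = 8 mol × 58.44 g/mol = 467.5 g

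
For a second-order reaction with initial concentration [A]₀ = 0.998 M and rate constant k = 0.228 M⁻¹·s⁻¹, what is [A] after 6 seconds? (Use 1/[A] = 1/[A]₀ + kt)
0.4219 M

1/[A] = 1/[A]₀ + k·t = 1/0.998 + (0.228)·(6) = 1.0020 + 1.3680 = 2.3700
[A] = 1/2.3700 = 0.4219 M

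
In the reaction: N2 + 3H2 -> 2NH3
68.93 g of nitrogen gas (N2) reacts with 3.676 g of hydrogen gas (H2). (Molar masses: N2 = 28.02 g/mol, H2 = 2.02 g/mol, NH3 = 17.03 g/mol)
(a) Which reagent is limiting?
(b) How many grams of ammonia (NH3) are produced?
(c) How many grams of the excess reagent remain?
(a) H2, (b) 20.66 g, (c) 51.93 g

Moles of N2 = 68.93 g ÷ 28.02 g/mol = 2.46003 mol
Moles of H2 = 3.676 g ÷ 2.02 g/mol = 1.8198 mol
Moles ÷ coefficient: N2: 2.46003/1 = 2.46, H2: 1.8198/3 = 0.6066
(a) H2 has the smaller value, so H2 is the limiting reagent.
(b) Moles of NH3 = 1.8198 mol H2 × (2/3) = 1.2132 mol; mass = 1.2132 mol × 17.03 g/mol = 20.66 g
(c) N2 consumed = 1.8198 × (1/3) = 0.606601 mol; remaining = 2.46003 − 0.606601 = 1.85343 mol; mass = 1.85343 mol × 28.02 g/mol = 51.93 g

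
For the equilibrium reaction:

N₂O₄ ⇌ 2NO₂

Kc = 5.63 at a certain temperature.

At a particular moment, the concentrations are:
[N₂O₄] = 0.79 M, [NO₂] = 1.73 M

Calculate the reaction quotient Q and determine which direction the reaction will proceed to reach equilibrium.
Q = 3.788, Q < K, reaction proceeds forward (toward products)

Q = ([NO₂]^2) / ([N₂O₄])
  = ((1.73)^2) / ((0.79)) = 2.9929/0.79 = 3.788
Since Q = 3.788 < Kc = 5.63, the reaction proceeds forward (toward products) to reach equilibrium.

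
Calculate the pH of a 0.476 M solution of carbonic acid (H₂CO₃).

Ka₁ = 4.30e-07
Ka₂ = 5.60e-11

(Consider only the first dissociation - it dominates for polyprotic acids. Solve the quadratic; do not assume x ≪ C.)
pH = 3.34

x² + Ka₁·x − Ka₁·C = 0 with Ka₁ = 4.30e-07, C = 0.476.
x = (−Ka₁ + √(Ka₁² + 4·Ka₁·C))/2 = 4.5220e-04 M, so pH = 3.34.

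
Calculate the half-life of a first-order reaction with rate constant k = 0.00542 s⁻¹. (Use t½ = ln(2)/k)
127.89 s

t½ = ln(2)/k = 0.6931/0.00542 = 127.89 s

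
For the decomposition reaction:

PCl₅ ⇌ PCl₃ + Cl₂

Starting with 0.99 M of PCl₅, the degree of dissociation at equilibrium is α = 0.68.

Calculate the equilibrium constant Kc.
K_c = 1.4306

x = α·[A]₀ = 0.68 × 0.99 = 0.6732 M dissociated.
At eq: [PCl₅] = 0.99 − 0.6732 = 0.3168 M; [PCl₃] = [Cl₂] = x = 0.6732 M.
Kc = [PCl₃][Cl₂]/[PCl₅] = (0.6732)²/0.3168 = 1.431.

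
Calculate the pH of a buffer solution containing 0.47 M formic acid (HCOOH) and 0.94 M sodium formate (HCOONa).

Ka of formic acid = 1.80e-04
pH = 4.05

pKa = -log(1.80e-04) = 3.74. pH = pKa + log([A⁻]/[HA]) = 3.74 + log(0.94/0.47)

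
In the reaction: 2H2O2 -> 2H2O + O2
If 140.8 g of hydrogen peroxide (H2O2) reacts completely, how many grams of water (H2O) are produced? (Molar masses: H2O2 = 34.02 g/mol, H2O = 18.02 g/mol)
Moles of H2O2 = 140.8 g ÷ 34.02 g/mol = 4.13874 mol
Mole ratio: 2 mol H2O / 2 mol H2O2
Moles of H2O = 4.13874 × (2/2) = 4.13874 mol
Mass of H2O = 4.13874 mol × 18.02 g/mol = 74.58 g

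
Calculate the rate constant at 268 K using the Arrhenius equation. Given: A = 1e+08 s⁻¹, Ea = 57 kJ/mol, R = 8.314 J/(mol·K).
7.76e-04 s⁻¹

k = A·exp(-Ea/(R·T)) = 1e+08·exp(-57000/(8.314·268)) = 1e+08·exp(-25.5817) = 1e+08·7.7623e-12 = 7.76e-04 s⁻¹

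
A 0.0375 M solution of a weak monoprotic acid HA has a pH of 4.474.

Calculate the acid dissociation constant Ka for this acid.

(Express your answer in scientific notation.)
K_a = 3.01e-08

[H⁺] = 10^(−pH) = 10^(−4.474) = 3.357e-05 M. For HA ⇌ H⁺ + A⁻, Ka = x²/(C − x) = (3.357e-05)²/(0.0375 − 3.357e-05) = 3.01e-08.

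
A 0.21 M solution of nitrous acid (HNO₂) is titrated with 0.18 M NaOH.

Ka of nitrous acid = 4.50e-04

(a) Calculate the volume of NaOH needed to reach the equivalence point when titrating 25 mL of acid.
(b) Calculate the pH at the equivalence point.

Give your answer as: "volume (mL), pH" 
V = 29.2 mL, pH = 8.17

(a) At equivalence: moles acid = moles base.
moles acid = 0.21 × 0.025 = 0.00525 mol; V_NaOH = 0.00525/0.18 = 0.02917 L = 29.2 mL.
(b) At equivalence, all acid → conjugate base A⁻ at [A⁻] = 0.00525/0.05417 = 0.09692 M.
Kb = Kw/Ka = 1.0e-14/4.50e-04 = 2.222e-11; [OH⁻] = √(Kb·[A⁻]) = 1.468e-06; pOH = 5.83; pH = 14 − pOH = 8.17.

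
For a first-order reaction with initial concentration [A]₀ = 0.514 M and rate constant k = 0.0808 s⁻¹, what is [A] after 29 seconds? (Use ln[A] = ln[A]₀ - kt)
0.0494 M

ln[A] = ln[A]₀ - k·t = ln(0.514) - (0.0808)·(29) = -0.6655 - 2.3432 = -3.0087
[A] = e^(-3.0087) = 0.0494 M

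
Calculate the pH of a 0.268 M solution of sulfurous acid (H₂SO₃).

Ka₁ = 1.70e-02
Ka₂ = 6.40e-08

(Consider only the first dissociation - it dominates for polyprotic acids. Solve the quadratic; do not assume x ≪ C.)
pH = 1.23

x² + Ka₁·x − Ka₁·C = 0 with Ka₁ = 1.70e-02, C = 0.268.
x = (−Ka₁ + √(Ka₁² + 4·Ka₁·C))/2 = 5.9531e-02 M, so pH = 1.23.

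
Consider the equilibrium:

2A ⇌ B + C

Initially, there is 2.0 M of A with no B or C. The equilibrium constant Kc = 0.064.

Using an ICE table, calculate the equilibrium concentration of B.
[B] = 0.336 M

ICE: [A] = 2.0 − 2x, [B] = [C] = x.
Kc = x²/(2.0 − 2x)² = 0.064 ⇒ √Kc = x/(2.0 − 2x).
x = √0.064·2.0/(1 + 2√0.064) = 0.25298·2.0/1.506 = 0.33597.
[B] = x = 0.336 M.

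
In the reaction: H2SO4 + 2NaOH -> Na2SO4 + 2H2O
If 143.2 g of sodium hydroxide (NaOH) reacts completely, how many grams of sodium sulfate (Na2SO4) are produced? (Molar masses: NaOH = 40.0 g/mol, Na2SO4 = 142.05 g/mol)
Moles of NaOH = 143.2 g ÷ 40.0 g/mol = 3.58 mol
Mole ratio: 1 mol Na2SO4 / 2 mol NaOH
Moles of Na2SO4 = 3.58 × (1/2) = 1.79 mol
Mass of Na2SO4 = 1.79 mol × 142.05 g/mol = 254.3 g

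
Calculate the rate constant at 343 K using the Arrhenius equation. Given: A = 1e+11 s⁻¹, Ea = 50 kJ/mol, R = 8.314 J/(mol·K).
2.43e+03 s⁻¹

k = A·exp(-Ea/(R·T)) = 1e+11·exp(-50000/(8.314·343)) = 1e+11·exp(-17.5334) = 1e+11·2.4285e-08 = 2.43e+03 s⁻¹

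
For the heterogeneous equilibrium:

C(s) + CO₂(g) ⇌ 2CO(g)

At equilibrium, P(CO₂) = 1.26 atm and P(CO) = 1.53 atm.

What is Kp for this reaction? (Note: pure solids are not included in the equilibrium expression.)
K_p = 1.858

Solid C is excluded.
Kp = P(CO)²/P(CO₂) = (1.53)²/1.26 = 2.341/1.26 = 1.858.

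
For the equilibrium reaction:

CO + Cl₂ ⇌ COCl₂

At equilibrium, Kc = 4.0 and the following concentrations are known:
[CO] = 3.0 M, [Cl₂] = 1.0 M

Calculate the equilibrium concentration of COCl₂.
[COCl₂] = 12.0000 M

Kc = ([COCl₂]) / ([CO] × [Cl₂]) = 4.0
[COCl₂]^1 = Kc · (reactant terms)/(other product terms) = 4.0 · 3 / 1 = 12
[COCl₂] = 12.0000 M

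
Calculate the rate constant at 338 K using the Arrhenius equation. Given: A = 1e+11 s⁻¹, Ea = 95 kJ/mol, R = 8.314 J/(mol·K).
2.08e-04 s⁻¹

k = A·exp(-Ea/(R·T)) = 1e+11·exp(-95000/(8.314·338)) = 1e+11·exp(-33.8062) = 1e+11·2.0803e-15 = 2.08e-04 s⁻¹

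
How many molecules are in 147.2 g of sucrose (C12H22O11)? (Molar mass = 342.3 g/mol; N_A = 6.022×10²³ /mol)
Moles = 147.2 g ÷ 342.3 g/mol = 0.430032 mol
Molecules = 0.430032 mol × 6.022×10²³ /mol = 2.590e+23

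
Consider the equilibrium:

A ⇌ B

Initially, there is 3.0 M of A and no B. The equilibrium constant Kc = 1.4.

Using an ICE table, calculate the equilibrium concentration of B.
[B] = 1.750 M

ICE: [A] = 3.0 − x, [B] = x.
Kc = x/(3.0 − x) = 1.4 ⇒ x = 1.4·3.0/(1 + 1.4) = 4.2/2.4 = 1.75.
[B] = x = 1.750 M.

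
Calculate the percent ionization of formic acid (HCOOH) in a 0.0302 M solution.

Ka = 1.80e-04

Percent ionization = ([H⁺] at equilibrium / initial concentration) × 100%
Percent ionization = 7.43%

Let x = [H⁺]. Ka = x²/(C - x) ⇒ x² + (1.80e-04)x - (1.80e-04)(0.0302) = 0. x = 2.2433e-03. Percent = (2.2433e-03/0.0302) × 100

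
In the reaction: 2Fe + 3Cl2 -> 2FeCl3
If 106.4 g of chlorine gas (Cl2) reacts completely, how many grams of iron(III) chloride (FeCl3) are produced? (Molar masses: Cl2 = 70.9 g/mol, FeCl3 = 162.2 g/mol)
Moles of Cl2 = 106.4 g ÷ 70.9 g/mol = 1.50071 mol
Mole ratio: 2 mol FeCl3 / 3 mol Cl2
Moles of FeCl3 = 1.50071 × (2/3) = 1.00047 mol
Mass of FeCl3 = 1.00047 mol × 162.2 g/mol = 162.3 g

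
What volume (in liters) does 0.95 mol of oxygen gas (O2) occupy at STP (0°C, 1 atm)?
At STP, 1 mol of gas occupies 22.4 L
Volume = 0.95 mol × 22.4 L/mol = 21.28 L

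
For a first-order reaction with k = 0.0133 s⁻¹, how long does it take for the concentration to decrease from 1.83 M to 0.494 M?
98.46 s

From ln[A] = ln[A]₀ - k·t: t = ln([A]₀/[A])/k = ln(1.83/0.494)/0.0133 = ln(3.7045)/0.0133 = 1.3095/0.0133 = 98.46 s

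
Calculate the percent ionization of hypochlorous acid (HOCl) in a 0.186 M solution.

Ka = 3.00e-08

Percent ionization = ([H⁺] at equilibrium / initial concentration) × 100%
Percent ionization = 0.0402%

Let x = [H⁺]. Ka = x²/(C - x) ⇒ x² + (3.00e-08)x - (3.00e-08)(0.186) = 0. x = 7.4684e-05. Percent = (7.4684e-05/0.186) × 100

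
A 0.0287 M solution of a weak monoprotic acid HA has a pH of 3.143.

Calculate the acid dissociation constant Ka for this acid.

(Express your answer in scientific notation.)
K_a = 1.85e-05

[H⁺] = 10^(−pH) = 10^(−3.143) = 7.194e-04 M. For HA ⇌ H⁺ + A⁻, Ka = x²/(C − x) = (7.194e-04)²/(0.0287 − 7.194e-04) = 1.85e-05.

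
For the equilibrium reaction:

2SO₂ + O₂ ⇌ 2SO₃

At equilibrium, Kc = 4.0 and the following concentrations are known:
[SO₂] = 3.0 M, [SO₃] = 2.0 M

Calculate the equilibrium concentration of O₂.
[O₂] = 0.1111 M

Kc = ([SO₃]^2) / ([SO₂]^2 × [O₂]) = 4.0
[O₂]^1 = (product terms)/(Kc · other reactant terms) = 4 / (4.0 · 9) = 0.11111
[O₂] = 0.1111 M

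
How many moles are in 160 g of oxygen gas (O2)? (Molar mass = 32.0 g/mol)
Moles = 160 g ÷ 32.0 g/mol = 5 mol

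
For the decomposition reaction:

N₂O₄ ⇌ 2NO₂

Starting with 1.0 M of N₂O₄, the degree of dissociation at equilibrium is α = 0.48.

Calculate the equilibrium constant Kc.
K_c = 1.7723

x = α·[A]₀ = 0.48 × 1.0 = 0.48 M dissociated.
At eq: [N₂O₄] = 1.0 − 0.48 = 0.52 M; [NO₂] = 2x = 0.96 M.
Kc = [NO₂]²/[N₂O₄] = (0.96)²/0.52 = 1.772.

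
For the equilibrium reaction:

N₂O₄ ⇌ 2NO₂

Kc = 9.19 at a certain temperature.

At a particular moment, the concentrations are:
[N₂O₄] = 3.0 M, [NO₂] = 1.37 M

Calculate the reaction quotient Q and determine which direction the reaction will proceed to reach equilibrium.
Q = 0.626, Q < K, reaction proceeds forward (toward products)

Q = ([NO₂]^2) / ([N₂O₄])
  = ((1.37)^2) / ((3.0)) = 1.8769/3 = 0.6256
Since Q = 0.6256 < Kc = 9.19, the reaction proceeds forward (toward products) to reach equilibrium.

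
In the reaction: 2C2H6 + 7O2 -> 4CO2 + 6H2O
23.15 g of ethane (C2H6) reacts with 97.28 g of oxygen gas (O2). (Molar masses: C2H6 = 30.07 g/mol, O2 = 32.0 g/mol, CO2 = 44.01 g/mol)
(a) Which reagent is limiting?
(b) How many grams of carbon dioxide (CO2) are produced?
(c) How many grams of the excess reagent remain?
(a) C2H6, (b) 67.76 g, (c) 11.05 g

Moles of C2H6 = 23.15 g ÷ 30.07 g/mol = 0.76987 mol
Moles of O2 = 97.28 g ÷ 32.0 g/mol = 3.04 mol
Moles ÷ coefficient: C2H6: 0.76987/2 = 0.3849, O2: 3.04/7 = 0.4343
(a) C2H6 has the smaller value, so C2H6 is the limiting reagent.
(b) Moles of CO2 = 0.76987 mol C2H6 × (4/2) = 1.53974 mol; mass = 1.53974 mol × 44.01 g/mol = 67.76 g
(c) O2 consumed = 0.76987 × (7/2) = 2.69455 mol; remaining = 3.04 − 2.69455 = 0.345454 mol; mass = 0.345454 mol × 32.0 g/mol = 11.05 g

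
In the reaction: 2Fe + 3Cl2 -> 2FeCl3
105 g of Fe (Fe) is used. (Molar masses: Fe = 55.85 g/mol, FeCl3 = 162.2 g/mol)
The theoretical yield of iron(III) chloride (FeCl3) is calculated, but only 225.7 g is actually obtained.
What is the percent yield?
Moles of Fe = 105 g ÷ 55.85 g/mol = 1.88004 mol
Mole ratio: 2 mol FeCl3 / 2 mol Fe
Moles of FeCl3 = 1.88004 × (2/2) = 1.88004 mol
Theoretical yield = 1.88004 mol × 162.2 g/mol = 304.94 g
Actual yield = 225.7 g
Percent yield = (225.7 / 304.94) × 100% = 74.0%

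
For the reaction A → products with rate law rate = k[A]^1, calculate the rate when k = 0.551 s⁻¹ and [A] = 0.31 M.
0.1708 M/s

rate = k·[A]^1 = 0.551·(0.31)^1 = 0.551·0.31 = 0.1708 M/s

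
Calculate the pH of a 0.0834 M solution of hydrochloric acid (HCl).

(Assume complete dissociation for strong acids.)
pH = 1.08

[H⁺] = 0.0834 M for strong acid. pH = -log[H⁺] = -log(0.0834)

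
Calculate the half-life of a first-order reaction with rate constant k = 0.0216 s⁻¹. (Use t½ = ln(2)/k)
32.09 s

t½ = ln(2)/k = 0.6931/0.0216 = 32.09 s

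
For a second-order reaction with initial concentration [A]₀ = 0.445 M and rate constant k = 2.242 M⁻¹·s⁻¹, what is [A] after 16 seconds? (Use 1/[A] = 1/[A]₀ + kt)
0.0262 M

1/[A] = 1/[A]₀ + k·t = 1/0.445 + (2.242)·(16) = 2.2472 + 35.8720 = 38.1192
[A] = 1/38.1192 = 0.0262 M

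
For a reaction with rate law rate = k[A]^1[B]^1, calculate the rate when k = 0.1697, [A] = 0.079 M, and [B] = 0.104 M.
0.001394 M/s

rate = k·[A]^1·[B]^1 = 0.1697·(0.079)^1·(0.104)^1 = 0.1697·0.079·0.104 = 0.001394 M/s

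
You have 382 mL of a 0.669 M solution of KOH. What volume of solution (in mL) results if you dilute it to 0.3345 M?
Using M₁V₁ = M₂V₂:
0.669 × 382 = 0.3345 × V₂
V₂ = (0.669 × 382) / 0.3345 = 764 mL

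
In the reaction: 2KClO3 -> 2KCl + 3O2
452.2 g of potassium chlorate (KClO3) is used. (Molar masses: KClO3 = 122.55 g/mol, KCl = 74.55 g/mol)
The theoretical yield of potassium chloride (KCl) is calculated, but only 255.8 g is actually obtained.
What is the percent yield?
Moles of KClO3 = 452.2 g ÷ 122.55 g/mol = 3.68992 mol
Mole ratio: 2 mol KCl / 2 mol KClO3
Moles of KCl = 3.68992 × (2/2) = 3.68992 mol
Theoretical yield = 3.68992 mol × 74.55 g/mol = 275.08 g
Actual yield = 255.8 g
Percent yield = (255.8 / 275.08) × 100% = 93.0%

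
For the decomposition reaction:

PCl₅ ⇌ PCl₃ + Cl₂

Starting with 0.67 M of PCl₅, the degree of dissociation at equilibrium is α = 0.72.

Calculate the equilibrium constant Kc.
K_c = 1.2405

x = α·[A]₀ = 0.72 × 0.67 = 0.4824 M dissociated.
At eq: [PCl₅] = 0.67 − 0.4824 = 0.1876 M; [PCl₃] = [Cl₂] = x = 0.4824 M.
Kc = [PCl₃][Cl₂]/[PCl₅] = (0.4824)²/0.1876 = 1.24.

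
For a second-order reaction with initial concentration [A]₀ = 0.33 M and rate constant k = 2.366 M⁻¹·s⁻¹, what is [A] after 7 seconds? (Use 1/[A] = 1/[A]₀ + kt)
0.0510 M

1/[A] = 1/[A]₀ + k·t = 1/0.33 + (2.366)·(7) = 3.0303 + 16.5620 = 19.5923
[A] = 1/19.5923 = 0.0510 M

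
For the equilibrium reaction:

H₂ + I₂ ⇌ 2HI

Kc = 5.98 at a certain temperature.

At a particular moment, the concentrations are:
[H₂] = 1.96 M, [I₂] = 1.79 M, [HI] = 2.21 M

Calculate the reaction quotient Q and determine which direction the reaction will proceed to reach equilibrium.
Q = 1.392, Q < K, reaction proceeds forward (toward products)

Q = ([HI]^2) / ([H₂] × [I₂])
  = ((2.21)^2) / ((1.96)·(1.79)) = 4.8841/3.5084 = 1.392
Since Q = 1.392 < Kc = 5.98, the reaction proceeds forward (toward products) to reach equilibrium.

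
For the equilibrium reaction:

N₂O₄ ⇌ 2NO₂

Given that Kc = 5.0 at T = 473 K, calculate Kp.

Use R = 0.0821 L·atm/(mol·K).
K_p = 194.1665

Δn = (moles gaseous products) − (moles gaseous reactants) = 1
T = 473 K; RT = 0.0821 × 473 = 38.8333
Kp = Kc·(RT)^Δn = 5.0 × (38.8333)^1 = 5.0 × 38.8333 = 194.1665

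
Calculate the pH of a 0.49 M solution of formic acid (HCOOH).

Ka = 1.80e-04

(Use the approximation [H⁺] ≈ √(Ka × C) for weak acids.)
pH = 2.03

[H⁺] = √(Ka × C) = √(1.80e-04 × 0.49) = 9.3915e-03. pH = -log(9.3915e-03)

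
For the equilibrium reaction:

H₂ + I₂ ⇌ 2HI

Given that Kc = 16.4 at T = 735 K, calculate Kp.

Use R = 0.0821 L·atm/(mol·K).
K_p = 16.4000

Δn = (moles gaseous products) − (moles gaseous reactants) = 0
T = 735 K; RT = 0.0821 × 735 = 60.3435
Kp = Kc·(RT)^Δn = 16.4 × (60.3435)^0 = 16.4 × 1 = 16.4000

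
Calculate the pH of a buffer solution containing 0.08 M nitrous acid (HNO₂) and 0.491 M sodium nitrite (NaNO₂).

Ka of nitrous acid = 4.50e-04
pH = 4.13

pKa = -log(4.50e-04) = 3.35. pH = pKa + log([A⁻]/[HA]) = 3.35 + log(0.491/0.08)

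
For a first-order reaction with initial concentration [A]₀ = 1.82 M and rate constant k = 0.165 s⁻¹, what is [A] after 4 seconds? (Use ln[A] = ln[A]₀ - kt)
0.9407 M

ln[A] = ln[A]₀ - k·t = ln(1.82) - (0.165)·(4) = 0.5988 - 0.6600 = -0.0612
[A] = e^(-0.0612) = 0.9407 M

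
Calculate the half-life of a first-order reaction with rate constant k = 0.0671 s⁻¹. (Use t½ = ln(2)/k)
10.33 s

t½ = ln(2)/k = 0.6931/0.0671 = 10.33 s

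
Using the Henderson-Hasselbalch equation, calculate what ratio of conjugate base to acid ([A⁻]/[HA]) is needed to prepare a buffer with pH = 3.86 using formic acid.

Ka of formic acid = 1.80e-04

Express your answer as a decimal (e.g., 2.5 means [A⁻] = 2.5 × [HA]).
[A⁻]/[HA] = 1.304

pKa = −log(1.80e-04) = 3.7447. pH = pKa + log([A⁻]/[HA]). 3.86 = 3.7447 + log(ratio). log(ratio) = 3.86 − 3.7447 = 0.1153. ratio = 10^(0.1153) = 1.304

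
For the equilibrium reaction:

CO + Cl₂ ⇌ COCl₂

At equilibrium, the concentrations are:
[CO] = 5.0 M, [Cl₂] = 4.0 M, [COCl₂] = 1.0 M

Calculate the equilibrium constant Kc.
K_c = 0.0500

Kc = ([COCl₂]) / ([CO] × [Cl₂])
   = ((1.0)) / ((5.0)·(4.0))
   = 1 / 20 = 0.0500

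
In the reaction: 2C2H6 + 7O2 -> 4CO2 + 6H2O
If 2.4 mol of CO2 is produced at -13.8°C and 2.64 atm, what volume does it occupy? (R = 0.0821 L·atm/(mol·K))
T = -13.8°C + 273.15 = 259.35 K
V = nRT/P = (2.4 × 0.0821 × 259.35) / 2.64
V = 19.36 L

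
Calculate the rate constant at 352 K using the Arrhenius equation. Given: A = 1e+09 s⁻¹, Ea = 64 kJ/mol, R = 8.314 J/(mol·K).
3.18e-01 s⁻¹

k = A·exp(-Ea/(R·T)) = 1e+09·exp(-64000/(8.314·352)) = 1e+09·exp(-21.8689) = 1e+09·3.1802e-10 = 3.18e-01 s⁻¹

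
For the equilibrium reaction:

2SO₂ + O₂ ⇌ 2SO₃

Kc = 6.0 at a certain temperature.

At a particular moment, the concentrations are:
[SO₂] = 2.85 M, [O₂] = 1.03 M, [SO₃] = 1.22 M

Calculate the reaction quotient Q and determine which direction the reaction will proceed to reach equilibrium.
Q = 0.178, Q < K, reaction proceeds forward (toward products)

Q = ([SO₃]^2) / ([SO₂]^2 × [O₂])
  = ((1.22)^2) / ((2.85)^2·(1.03)) = 1.4884/8.3662 = 0.1779
Since Q = 0.1779 < Kc = 6.0, the reaction proceeds forward (toward products) to reach equilibrium.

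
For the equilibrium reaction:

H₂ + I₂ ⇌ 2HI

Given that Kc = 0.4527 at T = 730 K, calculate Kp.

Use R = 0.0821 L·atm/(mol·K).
K_p = 0.4527

Δn = (moles gaseous products) − (moles gaseous reactants) = 0
T = 730 K; RT = 0.0821 × 730 = 59.933
Kp = Kc·(RT)^Δn = 0.4527 × (59.933)^0 = 0.4527 × 1 = 0.4527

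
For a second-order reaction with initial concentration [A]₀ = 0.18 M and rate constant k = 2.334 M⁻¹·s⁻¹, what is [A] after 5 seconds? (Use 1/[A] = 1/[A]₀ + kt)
0.0581 M

1/[A] = 1/[A]₀ + k·t = 1/0.18 + (2.334)·(5) = 5.5556 + 11.6700 = 17.2256
[A] = 1/17.2256 = 0.0581 M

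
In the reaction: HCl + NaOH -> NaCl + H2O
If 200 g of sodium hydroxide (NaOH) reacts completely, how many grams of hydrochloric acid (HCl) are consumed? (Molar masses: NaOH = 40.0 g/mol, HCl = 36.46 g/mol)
Moles of NaOH = 200 g ÷ 40.0 g/mol = 5 mol
Mole ratio: 1 mol HCl / 1 mol NaOH
Moles of HCl = 5 × (1/1) = 5 mol
Mass of HCl = 5 mol × 36.46 g/mol = 182.3 g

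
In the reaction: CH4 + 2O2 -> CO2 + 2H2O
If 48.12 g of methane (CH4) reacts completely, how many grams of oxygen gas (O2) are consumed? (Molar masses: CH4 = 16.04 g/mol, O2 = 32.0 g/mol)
Moles of CH4 = 48.12 g ÷ 16.04 g/mol = 3 mol
Mole ratio: 2 mol O2 / 1 mol CH4
Moles of O2 = 3 × (2/1) = 6 mol
Mass of O2 = 6 mol × 32.0 g/mol = 192 g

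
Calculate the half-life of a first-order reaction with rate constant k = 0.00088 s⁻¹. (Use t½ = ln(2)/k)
787.67 s

t½ = ln(2)/k = 0.6931/0.00088 = 787.67 s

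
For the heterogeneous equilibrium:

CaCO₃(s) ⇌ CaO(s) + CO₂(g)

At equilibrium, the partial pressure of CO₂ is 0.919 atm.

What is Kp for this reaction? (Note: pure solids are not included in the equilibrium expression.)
K_p = 0.919

Solids (CaCO₃, CaO) have activity 1 and are excluded.
Kp = P(CO₂) = 0.919.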